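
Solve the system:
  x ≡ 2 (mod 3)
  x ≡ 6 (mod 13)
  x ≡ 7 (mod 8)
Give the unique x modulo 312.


Moduli 3, 13, 8 are pairwise coprime; by CRT there is a unique solution modulo M = 3 · 13 · 8 = 312.
Solve pairwise, accumulating the modulus:
  Start with x ≡ 2 (mod 3).
  Combine with x ≡ 6 (mod 13): since gcd(3, 13) = 1, we get a unique residue mod 39.
    Write x = 2 + 3·t and substitute into x ≡ 6 (mod 13): 3·t ≡ 6 − 2 = 4 (mod 13).
    The inverse of 3 mod 13 is 9 (since 3·9 = 27 = 2·13 + 1), so t ≡ 9·4 = 36 ≡ 10 (mod 13).
    Then x = 2 + 3·10 = 32, valid modulo lcm(3, 13) = 39: x ≡ 32 (mod 39).
  Combine with x ≡ 7 (mod 8): since gcd(39, 8) = 1, we get a unique residue mod 312.
    Write x = 32 + 39·t and substitute into x ≡ 7 (mod 8): 39·t ≡ 7 − 32 = -25 (mod 8).
    Reduce coefficients mod 8: 7·t ≡ 7 (mod 8).
    The inverse of 7 mod 8 is 7 (since 7·7 = 49 = 6·8 + 1), so t ≡ 7·7 = 49 ≡ 1 (mod 8).
    Then x = 32 + 39·1 = 71, valid modulo lcm(39, 8) = 312: x ≡ 71 (mod 312).
Verify: 71 mod 3 = 2 ✓, 71 mod 13 = 6 ✓, 71 mod 8 = 7 ✓.

x ≡ 71 (mod 312).


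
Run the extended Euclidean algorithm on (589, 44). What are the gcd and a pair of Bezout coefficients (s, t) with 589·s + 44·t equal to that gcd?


Euclidean algorithm on (589, 44) — divide until remainder is 0:
  589 = 13 · 44 + 17
  44 = 2 · 17 + 10
  17 = 1 · 10 + 7
  10 = 1 · 7 + 3
  7 = 2 · 3 + 1
  3 = 3 · 1 + 0
gcd(589, 44) = 1.
Track Bezout coefficients alongside the remainders: start with r₀ = 589 = a·1 + b·0 (s = 1, t = 0) and r₁ = 44 = a·0 + b·1 (s = 0, t = 1); each new remainder r_{k+1} = r_{k-1} − q_k·r_k inherits s_{k+1} = s_{k-1} − q_k·s_k, t_{k+1} = t_{k-1} − q_k·t_k, so r_k = a·s_k + b·t_k at every step:
  q = 13: r = 17, s = 1 − 13·0 = 1, t = 0 − 13·1 = -13  (check: 589·1 + 44·(-13) = 17)
  q = 2: r = 10, s = 0 − 2·1 = -2, t = 1 − 2·(-13) = 27  (check: 589·(-2) + 44·27 = 10)
  q = 1: r = 7, s = 1 − 1·(-2) = 3, t = -13 − 1·27 = -40  (check: 589·3 + 44·(-40) = 7)
  q = 1: r = 3, s = -2 − 1·3 = -5, t = 27 − 1·(-40) = 67  (check: 589·(-5) + 44·67 = 3)
  q = 2: r = 1, s = 3 − 2·(-5) = 13, t = -40 − 2·67 = -174  (check: 589·13 + 44·(-174) = 1)
The row with r = 1 (the gcd) gives the Bezout coefficients s = 13, t = -174.
Result: 589 · (13) + 44 · (-174) = 1.

gcd(589, 44) = 1; s = 13, t = -174 (check: 589·13 + 44·(-174) = 1).


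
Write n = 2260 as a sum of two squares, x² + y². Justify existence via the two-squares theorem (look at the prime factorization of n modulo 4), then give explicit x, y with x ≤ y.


Step 1: Factor n = 2260 = 2^2 · 5 · 113.
Step 2: Check the mod-4 condition on each prime factor: 2 = 2 (special); 5 ≡ 1 (mod 4), exponent 1; 113 ≡ 1 (mod 4), exponent 1.
All primes ≡ 3 (mod 4) appear to even exponent (or don't appear), so by the two-squares theorem n IS expressible as a sum of two squares.
Step 3: Build a representation. Group n = k² · m with k = 2 and m = 5 · 113 = 565 (a product of primes ≡ 1 (mod 4)); a representation of m scales to one of n via (k·x)² + (k·y)² = k²(x² + y²). Each prime p ≡ 1 (mod 4) is itself a sum of two squares; find a² by testing p − a² for a perfect square:
  5: 5 − 1² = 4 = 2² ⇒ 5 = 1² + 2².
  113: 113 − 1² = 112, 113 − 2² = 109, 113 − 3² = 104, 113 − 4² = 97, 113 − 5² = 88, 113 − 6² = 77, 113 − 7² = 64 = 8² ⇒ 113 = 7² + 8².
  Combine using the Brahmagupta–Fibonacci identity (a² + b²)(c² + d²) = (ac − bd)² + (ad + bc)² = (ac + bd)² + (ad − bc)²:
  5 · 113 = 565: from (1² + 2²)(7² + 8²), take (1·7 − 2·8, 1·8 + 2·7) = (7 − 16, 8 + 14) = (-9, 22); dropping signs (only squares matter) gives (9, 22); check 9² + 22² = 81 + 484 = 565 ✓.
  Scale by k = 2: (2·9, 2·22) = (18, 44).
Step 4: Order so x ≤ y and verify: 18² + 44² = 324 + 1936 = 2260 = n. ✓

n = 2260 = 18² + 44² (one valid representation with x ≤ y).


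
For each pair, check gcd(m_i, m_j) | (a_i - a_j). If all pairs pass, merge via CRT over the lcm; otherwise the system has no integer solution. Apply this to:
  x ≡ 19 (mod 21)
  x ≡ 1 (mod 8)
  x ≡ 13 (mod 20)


Moduli 21, 8, 20 are not pairwise coprime, so CRT works modulo lcm(m_i) when all pairwise compatibility conditions hold.
Pairwise compatibility: gcd(m_i, m_j) must divide a_i - a_j for every pair.
Merge one congruence at a time:
  Start: x ≡ 19 (mod 21).
  Combine with x ≡ 1 (mod 8): gcd(21, 8) = 1; 1 - 19 = -18, which IS divisible by 1, so compatible.
    Write x = 19 + 21·t and substitute into x ≡ 1 (mod 8): 21·t ≡ 1 − 19 = -18 (mod 8).
    Reduce coefficients mod 8: 5·t ≡ 6 (mod 8).
    The inverse of 5 mod 8 is 5 (since 5·5 = 25 = 3·8 + 1), so t ≡ 5·6 = 30 ≡ 6 (mod 8).
    Then x = 19 + 21·6 = 145, valid modulo lcm(21, 8) = 168: x ≡ 145 (mod 168).
  Combine with x ≡ 13 (mod 20): gcd(168, 20) = 4; 13 - 145 = -132, which IS divisible by 4, so compatible.
    Write x = 145 + 168·t and substitute into x ≡ 13 (mod 20): 168·t ≡ 13 − 145 = -132 (mod 20).
    Divide the congruence (and modulus) by g = 4: 42·t ≡ -33 (mod 5).
    Reduce coefficients mod 5: 2·t ≡ 2 (mod 5).
    The inverse of 2 mod 5 is 3 (since 2·3 = 6 = 1·5 + 1), so t ≡ 3·2 = 6 ≡ 1 (mod 5).
    Then x = 145 + 168·1 = 313, valid modulo lcm(168, 20) = 840: x ≡ 313 (mod 840).
Verify: 313 mod 21 = 19, 313 mod 8 = 1, 313 mod 20 = 13.

x ≡ 313 (mod 840).


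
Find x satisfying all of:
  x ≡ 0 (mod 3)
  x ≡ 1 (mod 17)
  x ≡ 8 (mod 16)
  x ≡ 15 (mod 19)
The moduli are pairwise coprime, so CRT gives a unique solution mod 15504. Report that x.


Product of moduli M = 3 · 17 · 16 · 19 = 15504.
Merge one congruence at a time:
  Start: x ≡ 0 (mod 3).
  Combine with x ≡ 1 (mod 17); new modulus lcm = 51.
    Write x = 0 + 3·t and substitute into x ≡ 1 (mod 17): 3·t ≡ 1 − 0 = 1 (mod 17).
    The inverse of 3 mod 17 is 6 (since 3·6 = 18 = 1·17 + 1), so t ≡ 6·1 = 6 ≡ 6 (mod 17).
    Then x = 0 + 3·6 = 18, valid modulo lcm(3, 17) = 51: x ≡ 18 (mod 51).
  Combine with x ≡ 8 (mod 16); new modulus lcm = 816.
    Write x = 18 + 51·t and substitute into x ≡ 8 (mod 16): 51·t ≡ 8 − 18 = -10 (mod 16).
    Reduce coefficients mod 16: 3·t ≡ 6 (mod 16).
    The inverse of 3 mod 16 is 11 (since 3·11 = 33 = 2·16 + 1), so t ≡ 11·6 = 66 ≡ 2 (mod 16).
    Then x = 18 + 51·2 = 120, valid modulo lcm(51, 16) = 816: x ≡ 120 (mod 816).
  Combine with x ≡ 15 (mod 19); new modulus lcm = 15504.
    Write x = 120 + 816·t and substitute into x ≡ 15 (mod 19): 816·t ≡ 15 − 120 = -105 (mod 19).
    Reduce coefficients mod 19: 18·t ≡ 9 (mod 19).
    The inverse of 18 mod 19 is 18 (since 18·18 = 324 = 17·19 + 1), so t ≡ 18·9 = 162 ≡ 10 (mod 19).
    Then x = 120 + 816·10 = 8280, valid modulo lcm(816, 19) = 15504: x ≡ 8280 (mod 15504).
Verify against each original: 8280 mod 3 = 0, 8280 mod 17 = 1, 8280 mod 16 = 8, 8280 mod 19 = 15.

x ≡ 8280 (mod 15504).


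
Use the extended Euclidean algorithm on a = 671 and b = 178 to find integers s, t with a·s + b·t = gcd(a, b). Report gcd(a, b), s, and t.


Euclidean algorithm on (671, 178) — divide until remainder is 0:
  671 = 3 · 178 + 137
  178 = 1 · 137 + 41
  137 = 3 · 41 + 14
  41 = 2 · 14 + 13
  14 = 1 · 13 + 1
  13 = 13 · 1 + 0
gcd(671, 178) = 1.
Track Bezout coefficients alongside the remainders: start with r₀ = 671 = a·1 + b·0 (s = 1, t = 0) and r₁ = 178 = a·0 + b·1 (s = 0, t = 1); each new remainder r_{k+1} = r_{k-1} − q_k·r_k inherits s_{k+1} = s_{k-1} − q_k·s_k, t_{k+1} = t_{k-1} − q_k·t_k, so r_k = a·s_k + b·t_k at every step:
  q = 3: r = 137, s = 1 − 3·0 = 1, t = 0 − 3·1 = -3  (check: 671·1 + 178·(-3) = 137)
  q = 1: r = 41, s = 0 − 1·1 = -1, t = 1 − 1·(-3) = 4  (check: 671·(-1) + 178·4 = 41)
  q = 3: r = 14, s = 1 − 3·(-1) = 4, t = -3 − 3·4 = -15  (check: 671·4 + 178·(-15) = 14)
  q = 2: r = 13, s = -1 − 2·4 = -9, t = 4 − 2·(-15) = 34  (check: 671·(-9) + 178·34 = 13)
  q = 1: r = 1, s = 4 − 1·(-9) = 13, t = -15 − 1·34 = -49  (check: 671·13 + 178·(-49) = 1)
The row with r = 1 (the gcd) gives the Bezout coefficients s = 13, t = -49.
Result: 671 · (13) + 178 · (-49) = 1.

gcd(671, 178) = 1; s = 13, t = -49 (check: 671·13 + 178·(-49) = 1).


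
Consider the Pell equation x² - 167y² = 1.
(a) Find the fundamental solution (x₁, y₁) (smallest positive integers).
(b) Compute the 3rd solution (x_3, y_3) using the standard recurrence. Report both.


Step 1: Find the fundamental solution (x₁, y₁) of x² - 167y² = 1.
  Expand √167 as a continued fraction. a₀ = ⌊√167⌋ = 12; iterate m_{k+1} = d_k·a_k − m_k, d_{k+1} = (167 − m_{k+1}²)/d_k, a_{k+1} = ⌊(a₀ + m_{k+1})/d_{k+1}⌋ (starting m₀ = 0, d₀ = 1), with convergents p_k = a_k·p_{k-1} + p_{k-2}, q_k = a_k·q_{k-1} + q_{k-2} (p₋₁ = 1, q₋₁ = 0):
  k = 0: a₀ = 12; p₀/q₀ = 12/1; p₀² − 167·q₀² = 144 − 167 = -23.
  k = 1: m = 12, d = 23, a = ⌊(12 + 12)/23⌋ = 1; p/q = (1·12 + 1)/(1·1 + 0) = 13/1; p² − 167·q² = 169 − 167 = 2.
  k = 2: m = 11, d = 2, a = ⌊(12 + 11)/2⌋ = 11; p/q = (11·13 + 12)/(11·1 + 1) = 155/12; p² − 167·q² = 24025 − 24048 = -23.
  k = 3: m = 11, d = 23, a = ⌊(12 + 11)/23⌋ = 1; p/q = (1·155 + 13)/(1·12 + 1) = 168/13; p² − 167·q² = 28224 − 28223 = 1.
  The first convergent with p² − 167·q² = 1 gives the fundamental solution (x₁, y₁) = (168, 13).
Step 2: Apply the recurrence (x_{n+1}, y_{n+1}) = (x₁x_n + 167y₁y_n, x₁y_n + y₁x_n) repeatedly.
  From (x_1, y_1) = (168, 13): x_2 = 168·168 + 167·13·13 = 56447; y_2 = 168·13 + 13·168 = 4368.
  From (x_2, y_2) = (56447, 4368): x_3 = 168·56447 + 167·13·4368 = 18966024; y_3 = 168·4368 + 13·56447 = 1467635.
Step 3: Verify x_3² - 167·y_3² = 359710066368576 - 359710066368575 = 1 (should be 1). ✓

(x_1, y_1) = (168, 13); (x_3, y_3) = (18966024, 1467635).


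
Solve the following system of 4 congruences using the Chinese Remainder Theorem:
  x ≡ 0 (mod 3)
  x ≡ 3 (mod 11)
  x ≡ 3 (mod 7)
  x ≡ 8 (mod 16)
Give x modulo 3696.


Product of moduli M = 3 · 11 · 7 · 16 = 3696.
Merge one congruence at a time:
  Start: x ≡ 0 (mod 3).
  Combine with x ≡ 3 (mod 11); new modulus lcm = 33.
    Write x = 0 + 3·t and substitute into x ≡ 3 (mod 11): 3·t ≡ 3 − 0 = 3 (mod 11).
    The inverse of 3 mod 11 is 4 (since 3·4 = 12 = 1·11 + 1), so t ≡ 4·3 = 12 ≡ 1 (mod 11).
    Then x = 0 + 3·1 = 3, valid modulo lcm(3, 11) = 33: x ≡ 3 (mod 33).
  Combine with x ≡ 3 (mod 7); new modulus lcm = 231.
    Write x = 3 + 33·t and substitute into x ≡ 3 (mod 7): 33·t ≡ 3 − 3 = 0 (mod 7).
    Reduce coefficients mod 7: 5·t ≡ 0 (mod 7).
    The inverse of 5 mod 7 is 3 (since 5·3 = 15 = 2·7 + 1), so t ≡ 3·0 = 0 ≡ 0 (mod 7).
    Then x = 3 + 33·0 = 3, valid modulo lcm(33, 7) = 231: x ≡ 3 (mod 231).
  Combine with x ≡ 8 (mod 16); new modulus lcm = 3696.
    Write x = 3 + 231·t and substitute into x ≡ 8 (mod 16): 231·t ≡ 8 − 3 = 5 (mod 16).
    Reduce coefficients mod 16: 7·t ≡ 5 (mod 16).
    The inverse of 7 mod 16 is 7 (since 7·7 = 49 = 3·16 + 1), so t ≡ 7·5 = 35 ≡ 3 (mod 16).
    Then x = 3 + 231·3 = 696, valid modulo lcm(231, 16) = 3696: x ≡ 696 (mod 3696).
Verify against each original: 696 mod 3 = 0, 696 mod 11 = 3, 696 mod 7 = 3, 696 mod 16 = 8.

x ≡ 696 (mod 3696).


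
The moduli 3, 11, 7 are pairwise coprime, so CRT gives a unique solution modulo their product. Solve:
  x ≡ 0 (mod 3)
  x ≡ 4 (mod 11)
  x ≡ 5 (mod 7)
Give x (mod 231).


Moduli 3, 11, 7 are pairwise coprime; by CRT there is a unique solution modulo M = 3 · 11 · 7 = 231.
Solve pairwise, accumulating the modulus:
  Start with x ≡ 0 (mod 3).
  Combine with x ≡ 4 (mod 11): since gcd(3, 11) = 1, we get a unique residue mod 33.
    Write x = 0 + 3·t and substitute into x ≡ 4 (mod 11): 3·t ≡ 4 − 0 = 4 (mod 11).
    The inverse of 3 mod 11 is 4 (since 3·4 = 12 = 1·11 + 1), so t ≡ 4·4 = 16 ≡ 5 (mod 11).
    Then x = 0 + 3·5 = 15, valid modulo lcm(3, 11) = 33: x ≡ 15 (mod 33).
  Combine with x ≡ 5 (mod 7): since gcd(33, 7) = 1, we get a unique residue mod 231.
    Write x = 15 + 33·t and substitute into x ≡ 5 (mod 7): 33·t ≡ 5 − 15 = -10 (mod 7).
    Reduce coefficients mod 7: 5·t ≡ 4 (mod 7).
    The inverse of 5 mod 7 is 3 (since 5·3 = 15 = 2·7 + 1), so t ≡ 3·4 = 12 ≡ 5 (mod 7).
    Then x = 15 + 33·5 = 180, valid modulo lcm(33, 7) = 231: x ≡ 180 (mod 231).
Verify: 180 mod 3 = 0 ✓, 180 mod 11 = 4 ✓, 180 mod 7 = 5 ✓.

x ≡ 180 (mod 231).


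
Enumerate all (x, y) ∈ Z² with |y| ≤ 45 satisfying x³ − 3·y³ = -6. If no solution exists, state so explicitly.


The equation is x³ - 3y³ = -6. For fixed y, x³ = 3·y³ − 6, so a solution requires the RHS to be a perfect cube.
Strategy: iterate y from -45 to 45, compute RHS = 3·y³ − 6, and check whether it is a (positive or negative) perfect cube.
Check small values of y:
  y = 0: RHS = -6 is not a perfect cube.
  y = 1: RHS = -3 is not a perfect cube.
  y = -1: RHS = -9 is not a perfect cube.
  y = 2: RHS = 18 is not a perfect cube.
  y = -2: RHS = -30 is not a perfect cube.
  y = 3: RHS = 75 is not a perfect cube.
  y = -3: RHS = -87 is not a perfect cube.
Continuing the search up to |y| = 45 finds no solutions either.
No (x, y) in the scanned range satisfies the equation.

No integer solutions with |y| ≤ 45.


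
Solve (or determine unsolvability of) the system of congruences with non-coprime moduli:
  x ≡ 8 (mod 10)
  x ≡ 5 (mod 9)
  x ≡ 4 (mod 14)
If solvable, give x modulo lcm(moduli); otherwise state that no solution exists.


Moduli 10, 9, 14 are not pairwise coprime, so CRT works modulo lcm(m_i) when all pairwise compatibility conditions hold.
Pairwise compatibility: gcd(m_i, m_j) must divide a_i - a_j for every pair.
Merge one congruence at a time:
  Start: x ≡ 8 (mod 10).
  Combine with x ≡ 5 (mod 9): gcd(10, 9) = 1; 5 - 8 = -3, which IS divisible by 1, so compatible.
    Write x = 8 + 10·t and substitute into x ≡ 5 (mod 9): 10·t ≡ 5 − 8 = -3 (mod 9).
    Reduce coefficients mod 9: 1·t ≡ 6 (mod 9).
    So t ≡ 6 (mod 9).
    Then x = 8 + 10·6 = 68, valid modulo lcm(10, 9) = 90: x ≡ 68 (mod 90).
  Combine with x ≡ 4 (mod 14): gcd(90, 14) = 2; 4 - 68 = -64, which IS divisible by 2, so compatible.
    Write x = 68 + 90·t and substitute into x ≡ 4 (mod 14): 90·t ≡ 4 − 68 = -64 (mod 14).
    Divide the congruence (and modulus) by g = 2: 45·t ≡ -32 (mod 7).
    Reduce coefficients mod 7: 3·t ≡ 3 (mod 7).
    The inverse of 3 mod 7 is 5 (since 3·5 = 15 = 2·7 + 1), so t ≡ 5·3 = 15 ≡ 1 (mod 7).
    Then x = 68 + 90·1 = 158, valid modulo lcm(90, 14) = 630: x ≡ 158 (mod 630).
Verify: 158 mod 10 = 8, 158 mod 9 = 5, 158 mod 14 = 4.

x ≡ 158 (mod 630).


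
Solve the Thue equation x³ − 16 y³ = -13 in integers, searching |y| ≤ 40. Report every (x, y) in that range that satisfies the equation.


The equation is x³ - 16y³ = -13. For fixed y, x³ = 16·y³ − 13, so a solution requires the RHS to be a perfect cube.
Strategy: iterate y from -40 to 40, compute RHS = 16·y³ − 13, and check whether it is a (positive or negative) perfect cube.
Check small values of y:
  y = 0: RHS = -13 is not a perfect cube.
  y = 1: RHS = 3 is not a perfect cube.
  y = -1: RHS = -29 is not a perfect cube.
  y = 2: RHS = 115 is not a perfect cube.
  y = -2: RHS = -141 is not a perfect cube.
  y = 3: RHS = 419 is not a perfect cube.
  y = -3: RHS = -445 is not a perfect cube.
Continuing the search up to |y| = 40 finds no solutions either.
No (x, y) in the scanned range satisfies the equation.

No integer solutions with |y| ≤ 40.


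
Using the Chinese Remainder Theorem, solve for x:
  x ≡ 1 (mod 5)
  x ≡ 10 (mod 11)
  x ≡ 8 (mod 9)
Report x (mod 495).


Moduli 5, 11, 9 are pairwise coprime; by CRT there is a unique solution modulo M = 5 · 11 · 9 = 495.
Solve pairwise, accumulating the modulus:
  Start with x ≡ 1 (mod 5).
  Combine with x ≡ 10 (mod 11): since gcd(5, 11) = 1, we get a unique residue mod 55.
    Write x = 1 + 5·t and substitute into x ≡ 10 (mod 11): 5·t ≡ 10 − 1 = 9 (mod 11).
    The inverse of 5 mod 11 is 9 (since 5·9 = 45 = 4·11 + 1), so t ≡ 9·9 = 81 ≡ 4 (mod 11).
    Then x = 1 + 5·4 = 21, valid modulo lcm(5, 11) = 55: x ≡ 21 (mod 55).
  Combine with x ≡ 8 (mod 9): since gcd(55, 9) = 1, we get a unique residue mod 495.
    Write x = 21 + 55·t and substitute into x ≡ 8 (mod 9): 55·t ≡ 8 − 21 = -13 (mod 9).
    Reduce coefficients mod 9: 1·t ≡ 5 (mod 9).
    So t ≡ 5 (mod 9).
    Then x = 21 + 55·5 = 296, valid modulo lcm(55, 9) = 495: x ≡ 296 (mod 495).
Verify: 296 mod 5 = 1 ✓, 296 mod 11 = 10 ✓, 296 mod 9 = 8 ✓.

x ≡ 296 (mod 495).


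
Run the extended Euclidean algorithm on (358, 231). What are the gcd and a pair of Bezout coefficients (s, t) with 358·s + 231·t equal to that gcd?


Euclidean algorithm on (358, 231) — divide until remainder is 0:
  358 = 1 · 231 + 127
  231 = 1 · 127 + 104
  127 = 1 · 104 + 23
  104 = 4 · 23 + 12
  23 = 1 · 12 + 11
  12 = 1 · 11 + 1
  11 = 11 · 1 + 0
gcd(358, 231) = 1.
Track Bezout coefficients alongside the remainders: start with r₀ = 358 = a·1 + b·0 (s = 1, t = 0) and r₁ = 231 = a·0 + b·1 (s = 0, t = 1); each new remainder r_{k+1} = r_{k-1} − q_k·r_k inherits s_{k+1} = s_{k-1} − q_k·s_k, t_{k+1} = t_{k-1} − q_k·t_k, so r_k = a·s_k + b·t_k at every step:
  q = 1: r = 127, s = 1 − 1·0 = 1, t = 0 − 1·1 = -1  (check: 358·1 + 231·(-1) = 127)
  q = 1: r = 104, s = 0 − 1·1 = -1, t = 1 − 1·(-1) = 2  (check: 358·(-1) + 231·2 = 104)
  q = 1: r = 23, s = 1 − 1·(-1) = 2, t = -1 − 1·2 = -3  (check: 358·2 + 231·(-3) = 23)
  q = 4: r = 12, s = -1 − 4·2 = -9, t = 2 − 4·(-3) = 14  (check: 358·(-9) + 231·14 = 12)
  q = 1: r = 11, s = 2 − 1·(-9) = 11, t = -3 − 1·14 = -17  (check: 358·11 + 231·(-17) = 11)
  q = 1: r = 1, s = -9 − 1·11 = -20, t = 14 − 1·(-17) = 31  (check: 358·(-20) + 231·31 = 1)
The row with r = 1 (the gcd) gives the Bezout coefficients s = -20, t = 31.
Result: 358 · (-20) + 231 · (31) = 1.

gcd(358, 231) = 1; s = -20, t = 31 (check: 358·(-20) + 231·31 = 1).


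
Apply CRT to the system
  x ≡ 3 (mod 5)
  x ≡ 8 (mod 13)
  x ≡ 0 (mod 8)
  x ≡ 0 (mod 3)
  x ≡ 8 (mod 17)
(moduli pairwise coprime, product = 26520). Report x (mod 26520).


Product of moduli M = 5 · 13 · 8 · 3 · 17 = 26520.
Merge one congruence at a time:
  Start: x ≡ 3 (mod 5).
  Combine with x ≡ 8 (mod 13); new modulus lcm = 65.
    Write x = 3 + 5·t and substitute into x ≡ 8 (mod 13): 5·t ≡ 8 − 3 = 5 (mod 13).
    The inverse of 5 mod 13 is 8 (since 5·8 = 40 = 3·13 + 1), so t ≡ 8·5 = 40 ≡ 1 (mod 13).
    Then x = 3 + 5·1 = 8, valid modulo lcm(5, 13) = 65: x ≡ 8 (mod 65).
  Combine with x ≡ 0 (mod 8); new modulus lcm = 520.
    Write x = 8 + 65·t and substitute into x ≡ 0 (mod 8): 65·t ≡ 0 − 8 = -8 (mod 8).
    Reduce coefficients mod 8: 1·t ≡ 0 (mod 8).
    So t ≡ 0 (mod 8).
    Then x = 8 + 65·0 = 8, valid modulo lcm(65, 8) = 520: x ≡ 8 (mod 520).
  Combine with x ≡ 0 (mod 3); new modulus lcm = 1560.
    Write x = 8 + 520·t and substitute into x ≡ 0 (mod 3): 520·t ≡ 0 − 8 = -8 (mod 3).
    Reduce coefficients mod 3: 1·t ≡ 1 (mod 3).
    So t ≡ 1 (mod 3).
    Then x = 8 + 520·1 = 528, valid modulo lcm(520, 3) = 1560: x ≡ 528 (mod 1560).
  Combine with x ≡ 8 (mod 17); new modulus lcm = 26520.
    Write x = 528 + 1560·t and substitute into x ≡ 8 (mod 17): 1560·t ≡ 8 − 528 = -520 (mod 17).
    Reduce coefficients mod 17: 13·t ≡ 7 (mod 17).
    The inverse of 13 mod 17 is 4 (since 13·4 = 52 = 3·17 + 1), so t ≡ 4·7 = 28 ≡ 11 (mod 17).
    Then x = 528 + 1560·11 = 17688, valid modulo lcm(1560, 17) = 26520: x ≡ 17688 (mod 26520).
Verify against each original: 17688 mod 5 = 3, 17688 mod 13 = 8, 17688 mod 8 = 0, 17688 mod 3 = 0, 17688 mod 17 = 8.

x ≡ 17688 (mod 26520).


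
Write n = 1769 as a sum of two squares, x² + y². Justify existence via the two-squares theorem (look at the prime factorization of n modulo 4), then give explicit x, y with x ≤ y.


Step 1: Factor n = 1769 = 29 · 61.
Step 2: Check the mod-4 condition on each prime factor: 29 ≡ 1 (mod 4), exponent 1; 61 ≡ 1 (mod 4), exponent 1.
All primes ≡ 3 (mod 4) appear to even exponent (or don't appear), so by the two-squares theorem n IS expressible as a sum of two squares.
Step 3: Build a representation. Here n = 29 · 61 is a product of primes ≡ 1 (mod 4). Each prime p ≡ 1 (mod 4) is itself a sum of two squares; find a² by testing p − a² for a perfect square:
  29: 29 − 1² = 28, 29 − 2² = 25 = 5² ⇒ 29 = 2² + 5².
  61: 61 − 1² = 60, 61 − 2² = 57, 61 − 3² = 52, 61 − 4² = 45, 61 − 5² = 36 = 6² ⇒ 61 = 5² + 6².
  Combine using the Brahmagupta–Fibonacci identity (a² + b²)(c² + d²) = (ac − bd)² + (ad + bc)² = (ac + bd)² + (ad − bc)²:
  29 · 61 = 1769: from (2² + 5²)(5² + 6²), take (2·5 − 5·6, 2·6 + 5·5) = (10 − 30, 12 + 25) = (-20, 37); dropping signs (only squares matter) gives (20, 37); check 20² + 37² = 400 + 1369 = 1769 ✓.
Step 4: Order so x ≤ y and verify: 20² + 37² = 400 + 1369 = 1769 = n. ✓

n = 1769 = 20² + 37² (one valid representation with x ≤ y).


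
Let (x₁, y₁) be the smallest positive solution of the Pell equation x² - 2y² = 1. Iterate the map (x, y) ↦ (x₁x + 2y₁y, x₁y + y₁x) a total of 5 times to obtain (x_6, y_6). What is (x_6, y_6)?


Step 1: Find the fundamental solution (x₁, y₁) of x² - 2y² = 1.
  Expand √2 as a continued fraction. a₀ = ⌊√2⌋ = 1; iterate m_{k+1} = d_k·a_k − m_k, d_{k+1} = (2 − m_{k+1}²)/d_k, a_{k+1} = ⌊(a₀ + m_{k+1})/d_{k+1}⌋ (starting m₀ = 0, d₀ = 1), with convergents p_k = a_k·p_{k-1} + p_{k-2}, q_k = a_k·q_{k-1} + q_{k-2} (p₋₁ = 1, q₋₁ = 0):
  k = 0: a₀ = 1; p₀/q₀ = 1/1; p₀² − 2·q₀² = 1 − 2 = -1.
  k = 1: m = 1, d = 1, a = ⌊(1 + 1)/1⌋ = 2; p/q = (2·1 + 1)/(2·1 + 0) = 3/2; p² − 2·q² = 9 − 8 = 1.
  The first convergent with p² − 2·q² = 1 gives the fundamental solution (x₁, y₁) = (3, 2).
Step 2: Apply the recurrence (x_{n+1}, y_{n+1}) = (x₁x_n + 2y₁y_n, x₁y_n + y₁x_n) repeatedly.
  From (x_1, y_1) = (3, 2): x_2 = 3·3 + 2·2·2 = 17; y_2 = 3·2 + 2·3 = 12.
  From (x_2, y_2) = (17, 12): x_3 = 3·17 + 2·2·12 = 99; y_3 = 3·12 + 2·17 = 70.
  From (x_3, y_3) = (99, 70): x_4 = 3·99 + 2·2·70 = 577; y_4 = 3·70 + 2·99 = 408.
  From (x_4, y_4) = (577, 408): x_5 = 3·577 + 2·2·408 = 3363; y_5 = 3·408 + 2·577 = 2378.
  From (x_5, y_5) = (3363, 2378): x_6 = 3·3363 + 2·2·2378 = 19601; y_6 = 3·2378 + 2·3363 = 13860.
Step 3: Verify x_6² - 2·y_6² = 384199201 - 384199200 = 1 (should be 1). ✓

(x_1, y_1) = (3, 2); (x_6, y_6) = (19601, 13860).


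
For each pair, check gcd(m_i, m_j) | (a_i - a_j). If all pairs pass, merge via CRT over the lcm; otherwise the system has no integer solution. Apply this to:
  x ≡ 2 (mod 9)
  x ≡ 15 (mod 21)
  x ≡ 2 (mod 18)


Moduli 9, 21, 18 are not pairwise coprime, so CRT works modulo lcm(m_i) when all pairwise compatibility conditions hold.
Pairwise compatibility: gcd(m_i, m_j) must divide a_i - a_j for every pair.
Merge one congruence at a time:
  Start: x ≡ 2 (mod 9).
  Combine with x ≡ 15 (mod 21): gcd(9, 21) = 3, and 15 - 2 = 13 is NOT divisible by 3.
    ⇒ system is inconsistent (no integer solution).

No solution (the system is inconsistent).


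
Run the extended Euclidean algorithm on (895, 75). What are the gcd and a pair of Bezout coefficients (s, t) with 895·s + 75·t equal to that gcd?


Euclidean algorithm on (895, 75) — divide until remainder is 0:
  895 = 11 · 75 + 70
  75 = 1 · 70 + 5
  70 = 14 · 5 + 0
gcd(895, 75) = 5.
Track Bezout coefficients alongside the remainders: start with r₀ = 895 = a·1 + b·0 (s = 1, t = 0) and r₁ = 75 = a·0 + b·1 (s = 0, t = 1); each new remainder r_{k+1} = r_{k-1} − q_k·r_k inherits s_{k+1} = s_{k-1} − q_k·s_k, t_{k+1} = t_{k-1} − q_k·t_k, so r_k = a·s_k + b·t_k at every step:
  q = 11: r = 70, s = 1 − 11·0 = 1, t = 0 − 11·1 = -11  (check: 895·1 + 75·(-11) = 70)
  q = 1: r = 5, s = 0 − 1·1 = -1, t = 1 − 1·(-11) = 12  (check: 895·(-1) + 75·12 = 5)
The row with r = 5 (the gcd) gives the Bezout coefficients s = -1, t = 12.
Result: 895 · (-1) + 75 · (12) = 5.

gcd(895, 75) = 5; s = -1, t = 12 (check: 895·(-1) + 75·12 = 5).


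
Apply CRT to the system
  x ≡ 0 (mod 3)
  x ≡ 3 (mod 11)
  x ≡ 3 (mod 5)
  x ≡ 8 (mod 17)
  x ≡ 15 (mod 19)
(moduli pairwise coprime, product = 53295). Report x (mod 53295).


Product of moduli M = 3 · 11 · 5 · 17 · 19 = 53295.
Merge one congruence at a time:
  Start: x ≡ 0 (mod 3).
  Combine with x ≡ 3 (mod 11); new modulus lcm = 33.
    Write x = 0 + 3·t and substitute into x ≡ 3 (mod 11): 3·t ≡ 3 − 0 = 3 (mod 11).
    The inverse of 3 mod 11 is 4 (since 3·4 = 12 = 1·11 + 1), so t ≡ 4·3 = 12 ≡ 1 (mod 11).
    Then x = 0 + 3·1 = 3, valid modulo lcm(3, 11) = 33: x ≡ 3 (mod 33).
  Combine with x ≡ 3 (mod 5); new modulus lcm = 165.
    Write x = 3 + 33·t and substitute into x ≡ 3 (mod 5): 33·t ≡ 3 − 3 = 0 (mod 5).
    Reduce coefficients mod 5: 3·t ≡ 0 (mod 5).
    The inverse of 3 mod 5 is 2 (since 3·2 = 6 = 1·5 + 1), so t ≡ 2·0 = 0 ≡ 0 (mod 5).
    Then x = 3 + 33·0 = 3, valid modulo lcm(33, 5) = 165: x ≡ 3 (mod 165).
  Combine with x ≡ 8 (mod 17); new modulus lcm = 2805.
    Write x = 3 + 165·t and substitute into x ≡ 8 (mod 17): 165·t ≡ 8 − 3 = 5 (mod 17).
    Reduce coefficients mod 17: 12·t ≡ 5 (mod 17).
    The inverse of 12 mod 17 is 10 (since 12·10 = 120 = 7·17 + 1), so t ≡ 10·5 = 50 ≡ 16 (mod 17).
    Then x = 3 + 165·16 = 2643, valid modulo lcm(165, 17) = 2805: x ≡ 2643 (mod 2805).
  Combine with x ≡ 15 (mod 19); new modulus lcm = 53295.
    Write x = 2643 + 2805·t and substitute into x ≡ 15 (mod 19): 2805·t ≡ 15 − 2643 = -2628 (mod 19).
    Reduce coefficients mod 19: 12·t ≡ 13 (mod 19).
    The inverse of 12 mod 19 is 8 (since 12·8 = 96 = 5·19 + 1), so t ≡ 8·13 = 104 ≡ 9 (mod 19).
    Then x = 2643 + 2805·9 = 27888, valid modulo lcm(2805, 19) = 53295: x ≡ 27888 (mod 53295).
Verify against each original: 27888 mod 3 = 0, 27888 mod 11 = 3, 27888 mod 5 = 3, 27888 mod 17 = 8, 27888 mod 19 = 15.

x ≡ 27888 (mod 53295).


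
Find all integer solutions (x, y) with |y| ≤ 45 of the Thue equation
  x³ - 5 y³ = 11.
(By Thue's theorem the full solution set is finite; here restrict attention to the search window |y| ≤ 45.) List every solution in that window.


The equation is x³ - 5y³ = 11. For fixed y, x³ = 5·y³ + 11, so a solution requires the RHS to be a perfect cube.
Strategy: iterate y from -45 to 45, compute RHS = 5·y³ + 11, and check whether it is a (positive or negative) perfect cube.
Check small values of y:
  y = 0: RHS = 11 is not a perfect cube.
  y = 1: RHS = 16 is not a perfect cube.
  y = -1: RHS = 6 is not a perfect cube.
  y = 2: RHS = 51 is not a perfect cube.
  y = -2: RHS = -29 is not a perfect cube.
  y = 3: RHS = 146 is not a perfect cube.
  y = -3: RHS = -124 is not a perfect cube.
Continuing the search up to |y| = 45 finds no solutions either.
No (x, y) in the scanned range satisfies the equation.

No integer solutions with |y| ≤ 45.


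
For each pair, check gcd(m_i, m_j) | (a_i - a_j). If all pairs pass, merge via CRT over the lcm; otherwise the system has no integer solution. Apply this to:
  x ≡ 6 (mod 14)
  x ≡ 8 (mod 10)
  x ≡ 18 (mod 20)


Moduli 14, 10, 20 are not pairwise coprime, so CRT works modulo lcm(m_i) when all pairwise compatibility conditions hold.
Pairwise compatibility: gcd(m_i, m_j) must divide a_i - a_j for every pair.
Merge one congruence at a time:
  Start: x ≡ 6 (mod 14).
  Combine with x ≡ 8 (mod 10): gcd(14, 10) = 2; 8 - 6 = 2, which IS divisible by 2, so compatible.
    Write x = 6 + 14·t and substitute into x ≡ 8 (mod 10): 14·t ≡ 8 − 6 = 2 (mod 10).
    Divide the congruence (and modulus) by g = 2: 7·t ≡ 1 (mod 5).
    Reduce coefficients mod 5: 2·t ≡ 1 (mod 5).
    The inverse of 2 mod 5 is 3 (since 2·3 = 6 = 1·5 + 1), so t ≡ 3·1 = 3 ≡ 3 (mod 5).
    Then x = 6 + 14·3 = 48, valid modulo lcm(14, 10) = 70: x ≡ 48 (mod 70).
  Combine with x ≡ 18 (mod 20): gcd(70, 20) = 10; 18 - 48 = -30, which IS divisible by 10, so compatible.
    Write x = 48 + 70·t and substitute into x ≡ 18 (mod 20): 70·t ≡ 18 − 48 = -30 (mod 20).
    Divide the congruence (and modulus) by g = 10: 7·t ≡ -3 (mod 2).
    Reduce coefficients mod 2: 1·t ≡ 1 (mod 2).
    So t ≡ 1 (mod 2).
    Then x = 48 + 70·1 = 118, valid modulo lcm(70, 20) = 140: x ≡ 118 (mod 140).
Verify: 118 mod 14 = 6, 118 mod 10 = 8, 118 mod 20 = 18.

x ≡ 118 (mod 140).


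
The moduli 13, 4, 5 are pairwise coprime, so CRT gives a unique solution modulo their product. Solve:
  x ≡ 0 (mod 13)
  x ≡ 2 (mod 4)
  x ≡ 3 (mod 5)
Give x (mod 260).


Moduli 13, 4, 5 are pairwise coprime; by CRT there is a unique solution modulo M = 13 · 4 · 5 = 260.
Solve pairwise, accumulating the modulus:
  Start with x ≡ 0 (mod 13).
  Combine with x ≡ 2 (mod 4): since gcd(13, 4) = 1, we get a unique residue mod 52.
    Write x = 0 + 13·t and substitute into x ≡ 2 (mod 4): 13·t ≡ 2 − 0 = 2 (mod 4).
    Reduce coefficients mod 4: 1·t ≡ 2 (mod 4).
    So t ≡ 2 (mod 4).
    Then x = 0 + 13·2 = 26, valid modulo lcm(13, 4) = 52: x ≡ 26 (mod 52).
  Combine with x ≡ 3 (mod 5): since gcd(52, 5) = 1, we get a unique residue mod 260.
    Write x = 26 + 52·t and substitute into x ≡ 3 (mod 5): 52·t ≡ 3 − 26 = -23 (mod 5).
    Reduce coefficients mod 5: 2·t ≡ 2 (mod 5).
    The inverse of 2 mod 5 is 3 (since 2·3 = 6 = 1·5 + 1), so t ≡ 3·2 = 6 ≡ 1 (mod 5).
    Then x = 26 + 52·1 = 78, valid modulo lcm(52, 5) = 260: x ≡ 78 (mod 260).
Verify: 78 mod 13 = 0 ✓, 78 mod 4 = 2 ✓, 78 mod 5 = 3 ✓.

x ≡ 78 (mod 260).


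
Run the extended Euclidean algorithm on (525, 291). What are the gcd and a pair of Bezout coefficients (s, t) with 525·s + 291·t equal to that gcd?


Euclidean algorithm on (525, 291) — divide until remainder is 0:
  525 = 1 · 291 + 234
  291 = 1 · 234 + 57
  234 = 4 · 57 + 6
  57 = 9 · 6 + 3
  6 = 2 · 3 + 0
gcd(525, 291) = 3.
Track Bezout coefficients alongside the remainders: start with r₀ = 525 = a·1 + b·0 (s = 1, t = 0) and r₁ = 291 = a·0 + b·1 (s = 0, t = 1); each new remainder r_{k+1} = r_{k-1} − q_k·r_k inherits s_{k+1} = s_{k-1} − q_k·s_k, t_{k+1} = t_{k-1} − q_k·t_k, so r_k = a·s_k + b·t_k at every step:
  q = 1: r = 234, s = 1 − 1·0 = 1, t = 0 − 1·1 = -1  (check: 525·1 + 291·(-1) = 234)
  q = 1: r = 57, s = 0 − 1·1 = -1, t = 1 − 1·(-1) = 2  (check: 525·(-1) + 291·2 = 57)
  q = 4: r = 6, s = 1 − 4·(-1) = 5, t = -1 − 4·2 = -9  (check: 525·5 + 291·(-9) = 6)
  q = 9: r = 3, s = -1 − 9·5 = -46, t = 2 − 9·(-9) = 83  (check: 525·(-46) + 291·83 = 3)
The row with r = 3 (the gcd) gives the Bezout coefficients s = -46, t = 83.
Result: 525 · (-46) + 291 · (83) = 3.

gcd(525, 291) = 3; s = -46, t = 83 (check: 525·(-46) + 291·83 = 3).


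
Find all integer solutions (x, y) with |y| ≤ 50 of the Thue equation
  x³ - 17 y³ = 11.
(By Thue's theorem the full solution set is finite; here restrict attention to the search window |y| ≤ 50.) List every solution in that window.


The equation is x³ - 17y³ = 11. For fixed y, x³ = 17·y³ + 11, so a solution requires the RHS to be a perfect cube.
Strategy: iterate y from -50 to 50, compute RHS = 17·y³ + 11, and check whether it is a (positive or negative) perfect cube.
Check small values of y:
  y = 0: RHS = 11 is not a perfect cube.
  y = 1: RHS = 28 is not a perfect cube.
  y = -1: RHS = -6 is not a perfect cube.
  y = 2: RHS = 147 is not a perfect cube.
  y = -2: RHS = -125 = (-5)³ ⇒ x = -5 works.
  y = 3: RHS = 470 is not a perfect cube.
  y = -3: RHS = -448 is not a perfect cube.
Continuing the search up to |y| = 50 finds no further solutions beyond those listed.
Collected solutions: (-5, -2).

Solutions (with |y| ≤ 50): (-5, -2).


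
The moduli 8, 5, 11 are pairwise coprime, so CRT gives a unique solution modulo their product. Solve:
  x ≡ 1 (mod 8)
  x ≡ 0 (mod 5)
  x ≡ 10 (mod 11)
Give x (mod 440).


Moduli 8, 5, 11 are pairwise coprime; by CRT there is a unique solution modulo M = 8 · 5 · 11 = 440.
Solve pairwise, accumulating the modulus:
  Start with x ≡ 1 (mod 8).
  Combine with x ≡ 0 (mod 5): since gcd(8, 5) = 1, we get a unique residue mod 40.
    Write x = 1 + 8·t and substitute into x ≡ 0 (mod 5): 8·t ≡ 0 − 1 = -1 (mod 5).
    Reduce coefficients mod 5: 3·t ≡ 4 (mod 5).
    The inverse of 3 mod 5 is 2 (since 3·2 = 6 = 1·5 + 1), so t ≡ 2·4 = 8 ≡ 3 (mod 5).
    Then x = 1 + 8·3 = 25, valid modulo lcm(8, 5) = 40: x ≡ 25 (mod 40).
  Combine with x ≡ 10 (mod 11): since gcd(40, 11) = 1, we get a unique residue mod 440.
    Write x = 25 + 40·t and substitute into x ≡ 10 (mod 11): 40·t ≡ 10 − 25 = -15 (mod 11).
    Reduce coefficients mod 11: 7·t ≡ 7 (mod 11).
    The inverse of 7 mod 11 is 8 (since 7·8 = 56 = 5·11 + 1), so t ≡ 8·7 = 56 ≡ 1 (mod 11).
    Then x = 25 + 40·1 = 65, valid modulo lcm(40, 11) = 440: x ≡ 65 (mod 440).
Verify: 65 mod 8 = 1 ✓, 65 mod 5 = 0 ✓, 65 mod 11 = 10 ✓.

x ≡ 65 (mod 440).


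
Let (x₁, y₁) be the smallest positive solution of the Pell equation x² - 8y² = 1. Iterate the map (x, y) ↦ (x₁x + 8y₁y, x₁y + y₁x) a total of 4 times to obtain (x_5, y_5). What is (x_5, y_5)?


Step 1: Find the fundamental solution (x₁, y₁) of x² - 8y² = 1.
  Expand √8 as a continued fraction. a₀ = ⌊√8⌋ = 2; iterate m_{k+1} = d_k·a_k − m_k, d_{k+1} = (8 − m_{k+1}²)/d_k, a_{k+1} = ⌊(a₀ + m_{k+1})/d_{k+1}⌋ (starting m₀ = 0, d₀ = 1), with convergents p_k = a_k·p_{k-1} + p_{k-2}, q_k = a_k·q_{k-1} + q_{k-2} (p₋₁ = 1, q₋₁ = 0):
  k = 0: a₀ = 2; p₀/q₀ = 2/1; p₀² − 8·q₀² = 4 − 8 = -4.
  k = 1: m = 2, d = 4, a = ⌊(2 + 2)/4⌋ = 1; p/q = (1·2 + 1)/(1·1 + 0) = 3/1; p² − 8·q² = 9 − 8 = 1.
  The first convergent with p² − 8·q² = 1 gives the fundamental solution (x₁, y₁) = (3, 1).
Step 2: Apply the recurrence (x_{n+1}, y_{n+1}) = (x₁x_n + 8y₁y_n, x₁y_n + y₁x_n) repeatedly.
  From (x_1, y_1) = (3, 1): x_2 = 3·3 + 8·1·1 = 17; y_2 = 3·1 + 1·3 = 6.
  From (x_2, y_2) = (17, 6): x_3 = 3·17 + 8·1·6 = 99; y_3 = 3·6 + 1·17 = 35.
  From (x_3, y_3) = (99, 35): x_4 = 3·99 + 8·1·35 = 577; y_4 = 3·35 + 1·99 = 204.
  From (x_4, y_4) = (577, 204): x_5 = 3·577 + 8·1·204 = 3363; y_5 = 3·204 + 1·577 = 1189.
Step 3: Verify x_5² - 8·y_5² = 11309769 - 11309768 = 1 (should be 1). ✓

(x_1, y_1) = (3, 1); (x_5, y_5) = (3363, 1189).


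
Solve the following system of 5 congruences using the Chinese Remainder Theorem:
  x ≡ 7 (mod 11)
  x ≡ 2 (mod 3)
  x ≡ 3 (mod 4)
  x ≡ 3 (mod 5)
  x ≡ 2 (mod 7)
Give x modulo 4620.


Product of moduli M = 11 · 3 · 4 · 5 · 7 = 4620.
Merge one congruence at a time:
  Start: x ≡ 7 (mod 11).
  Combine with x ≡ 2 (mod 3); new modulus lcm = 33.
    Write x = 7 + 11·t and substitute into x ≡ 2 (mod 3): 11·t ≡ 2 − 7 = -5 (mod 3).
    Reduce coefficients mod 3: 2·t ≡ 1 (mod 3).
    The inverse of 2 mod 3 is 2 (since 2·2 = 4 = 1·3 + 1), so t ≡ 2·1 = 2 ≡ 2 (mod 3).
    Then x = 7 + 11·2 = 29, valid modulo lcm(11, 3) = 33: x ≡ 29 (mod 33).
  Combine with x ≡ 3 (mod 4); new modulus lcm = 132.
    Write x = 29 + 33·t and substitute into x ≡ 3 (mod 4): 33·t ≡ 3 − 29 = -26 (mod 4).
    Reduce coefficients mod 4: 1·t ≡ 2 (mod 4).
    So t ≡ 2 (mod 4).
    Then x = 29 + 33·2 = 95, valid modulo lcm(33, 4) = 132: x ≡ 95 (mod 132).
  Combine with x ≡ 3 (mod 5); new modulus lcm = 660.
    Write x = 95 + 132·t and substitute into x ≡ 3 (mod 5): 132·t ≡ 3 − 95 = -92 (mod 5).
    Reduce coefficients mod 5: 2·t ≡ 3 (mod 5).
    The inverse of 2 mod 5 is 3 (since 2·3 = 6 = 1·5 + 1), so t ≡ 3·3 = 9 ≡ 4 (mod 5).
    Then x = 95 + 132·4 = 623, valid modulo lcm(132, 5) = 660: x ≡ 623 (mod 660).
  Combine with x ≡ 2 (mod 7); new modulus lcm = 4620.
    Write x = 623 + 660·t and substitute into x ≡ 2 (mod 7): 660·t ≡ 2 − 623 = -621 (mod 7).
    Reduce coefficients mod 7: 2·t ≡ 2 (mod 7).
    The inverse of 2 mod 7 is 4 (since 2·4 = 8 = 1·7 + 1), so t ≡ 4·2 = 8 ≡ 1 (mod 7).
    Then x = 623 + 660·1 = 1283, valid modulo lcm(660, 7) = 4620: x ≡ 1283 (mod 4620).
Verify against each original: 1283 mod 11 = 7, 1283 mod 3 = 2, 1283 mod 4 = 3, 1283 mod 5 = 3, 1283 mod 7 = 2.

x ≡ 1283 (mod 4620).


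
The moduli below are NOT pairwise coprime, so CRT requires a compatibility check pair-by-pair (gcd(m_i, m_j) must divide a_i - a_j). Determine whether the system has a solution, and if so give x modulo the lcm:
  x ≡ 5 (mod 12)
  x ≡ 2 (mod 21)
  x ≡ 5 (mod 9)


Moduli 12, 21, 9 are not pairwise coprime, so CRT works modulo lcm(m_i) when all pairwise compatibility conditions hold.
Pairwise compatibility: gcd(m_i, m_j) must divide a_i - a_j for every pair.
Merge one congruence at a time:
  Start: x ≡ 5 (mod 12).
  Combine with x ≡ 2 (mod 21): gcd(12, 21) = 3; 2 - 5 = -3, which IS divisible by 3, so compatible.
    Write x = 5 + 12·t and substitute into x ≡ 2 (mod 21): 12·t ≡ 2 − 5 = -3 (mod 21).
    Divide the congruence (and modulus) by g = 3: 4·t ≡ -1 (mod 7).
    Reduce coefficients mod 7: 4·t ≡ 6 (mod 7).
    The inverse of 4 mod 7 is 2 (since 4·2 = 8 = 1·7 + 1), so t ≡ 2·6 = 12 ≡ 5 (mod 7).
    Then x = 5 + 12·5 = 65, valid modulo lcm(12, 21) = 84: x ≡ 65 (mod 84).
  Combine with x ≡ 5 (mod 9): gcd(84, 9) = 3; 5 - 65 = -60, which IS divisible by 3, so compatible.
    Write x = 65 + 84·t and substitute into x ≡ 5 (mod 9): 84·t ≡ 5 − 65 = -60 (mod 9).
    Divide the congruence (and modulus) by g = 3: 28·t ≡ -20 (mod 3).
    Reduce coefficients mod 3: 1·t ≡ 1 (mod 3).
    So t ≡ 1 (mod 3).
    Then x = 65 + 84·1 = 149, valid modulo lcm(84, 9) = 252: x ≡ 149 (mod 252).
Verify: 149 mod 12 = 5, 149 mod 21 = 2, 149 mod 9 = 5.

x ≡ 149 (mod 252).


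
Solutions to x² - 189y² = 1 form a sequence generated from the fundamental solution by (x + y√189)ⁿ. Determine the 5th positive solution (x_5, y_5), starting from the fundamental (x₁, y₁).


Step 1: Find the fundamental solution (x₁, y₁) of x² - 189y² = 1.
  Expand √189 as a continued fraction. a₀ = ⌊√189⌋ = 13; iterate m_{k+1} = d_k·a_k − m_k, d_{k+1} = (189 − m_{k+1}²)/d_k, a_{k+1} = ⌊(a₀ + m_{k+1})/d_{k+1}⌋ (starting m₀ = 0, d₀ = 1), with convergents p_k = a_k·p_{k-1} + p_{k-2}, q_k = a_k·q_{k-1} + q_{k-2} (p₋₁ = 1, q₋₁ = 0):
  k = 0: a₀ = 13; p₀/q₀ = 13/1; p₀² − 189·q₀² = 169 − 189 = -20.
  k = 1: m = 13, d = 20, a = ⌊(13 + 13)/20⌋ = 1; p/q = (1·13 + 1)/(1·1 + 0) = 14/1; p² − 189·q² = 196 − 189 = 7.
  k = 2: m = 7, d = 7, a = ⌊(13 + 7)/7⌋ = 2; p/q = (2·14 + 13)/(2·1 + 1) = 41/3; p² − 189·q² = 1681 − 1701 = -20.
  k = 3: m = 7, d = 20, a = ⌊(13 + 7)/20⌋ = 1; p/q = (1·41 + 14)/(1·3 + 1) = 55/4; p² − 189·q² = 3025 − 3024 = 1.
  The first convergent with p² − 189·q² = 1 gives the fundamental solution (x₁, y₁) = (55, 4).
Step 2: Apply the recurrence (x_{n+1}, y_{n+1}) = (x₁x_n + 189y₁y_n, x₁y_n + y₁x_n) repeatedly.
  From (x_1, y_1) = (55, 4): x_2 = 55·55 + 189·4·4 = 6049; y_2 = 55·4 + 4·55 = 440.
  From (x_2, y_2) = (6049, 440): x_3 = 55·6049 + 189·4·440 = 665335; y_3 = 55·440 + 4·6049 = 48396.
  From (x_3, y_3) = (665335, 48396): x_4 = 55·665335 + 189·4·48396 = 73180801; y_4 = 55·48396 + 4·665335 = 5323120.
  From (x_4, y_4) = (73180801, 5323120): x_5 = 55·73180801 + 189·4·5323120 = 8049222775; y_5 = 55·5323120 + 4·73180801 = 585494804.
Step 3: Verify x_5² - 189·y_5² = 64789987281578700625 - 64789987281578700624 = 1 (should be 1). ✓

(x_1, y_1) = (55, 4); (x_5, y_5) = (8049222775, 585494804).
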